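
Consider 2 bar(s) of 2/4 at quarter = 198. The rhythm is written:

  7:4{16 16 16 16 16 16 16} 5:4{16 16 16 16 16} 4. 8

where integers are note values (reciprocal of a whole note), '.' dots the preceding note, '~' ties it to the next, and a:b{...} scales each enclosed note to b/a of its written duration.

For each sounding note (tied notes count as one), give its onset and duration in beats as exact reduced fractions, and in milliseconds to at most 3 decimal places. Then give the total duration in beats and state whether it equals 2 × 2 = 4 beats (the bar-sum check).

1) 0.0ms=0b +43.29ms=1/7b
2) 43.29ms=1/7b +43.29ms=1/7b
3) 86.58ms=2/7b +43.29ms=1/7b
4) 129.87ms=3/7b +43.29ms=1/7b
5) 173.16ms=4/7b +43.29ms=1/7b
6) 216.45ms=5/7b +43.29ms=1/7b
7) 259.74ms=6/7b +43.29ms=1/7b
8) 303.03ms=1b +60.606ms=1/5b
9) 363.636ms=6/5b +60.606ms=1/5b
10) 424.242ms=7/5b +60.606ms=1/5b
11) 484.848ms=8/5b +60.606ms=1/5b
12) 545.455ms=9/5b +60.606ms=1/5b
13) 606.061ms=2b +454.545ms=3/2b
14) 1060.606ms=7/2b +151.515ms=1/2b
Σ=4b of 4 (198bpm 2/4) — PASS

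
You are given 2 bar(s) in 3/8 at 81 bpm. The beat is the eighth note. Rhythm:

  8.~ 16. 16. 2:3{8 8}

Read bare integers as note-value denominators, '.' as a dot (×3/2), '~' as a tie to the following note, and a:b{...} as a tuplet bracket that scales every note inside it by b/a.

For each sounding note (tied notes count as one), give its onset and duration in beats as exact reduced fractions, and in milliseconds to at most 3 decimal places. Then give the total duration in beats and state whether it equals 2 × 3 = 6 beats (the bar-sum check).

1) 0.0ms=0b +1666.667ms=9/4b
2) 1666.667ms=9/4b +555.556ms=3/4b
3) 2222.222ms=3b +1111.111ms=3/2b
4) 3333.333ms=9/2b +1111.111ms=3/2b
Σ=6b of 6 (81bpm 3/8) — PASS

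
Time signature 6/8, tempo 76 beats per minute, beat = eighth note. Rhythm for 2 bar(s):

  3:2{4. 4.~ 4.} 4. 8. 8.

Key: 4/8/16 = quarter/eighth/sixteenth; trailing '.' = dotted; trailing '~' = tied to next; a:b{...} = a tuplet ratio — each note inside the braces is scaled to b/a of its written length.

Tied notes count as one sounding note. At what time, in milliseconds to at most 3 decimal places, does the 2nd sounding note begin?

1. 0.0ms @ 0 + 1578.947ms (2)
2. 1578.947ms @ 2 + 3157.895ms (4)
3. 4736.842ms @ 6 + 2368.421ms (3)
4. 7105.263ms @ 9 + 1184.211ms (3/2)
5. 8289.474ms @ 21/2 + 1184.211ms (3/2)

note 2 onset = 2b = 1578.947ms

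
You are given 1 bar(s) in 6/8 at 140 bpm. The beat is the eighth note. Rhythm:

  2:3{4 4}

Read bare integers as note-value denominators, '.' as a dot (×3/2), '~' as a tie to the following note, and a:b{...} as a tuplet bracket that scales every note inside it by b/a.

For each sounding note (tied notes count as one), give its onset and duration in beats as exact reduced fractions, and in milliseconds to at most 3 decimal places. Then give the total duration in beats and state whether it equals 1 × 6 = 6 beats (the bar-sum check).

1) 0.0ms=0b +1285.714ms=3b
2) 1285.714ms=3b +1285.714ms=3b
Σ=6b of 6 (140bpm 6/8) — PASS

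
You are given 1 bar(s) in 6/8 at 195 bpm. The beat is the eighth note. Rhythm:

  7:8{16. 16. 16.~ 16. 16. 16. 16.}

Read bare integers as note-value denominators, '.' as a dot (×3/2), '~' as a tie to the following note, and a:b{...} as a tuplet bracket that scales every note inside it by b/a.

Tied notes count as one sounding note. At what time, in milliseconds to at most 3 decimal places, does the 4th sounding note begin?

note 4 onset = 24/7b = 1054.945ms

1. 0.0ms @ 0 + 263.736ms (6/7)
2. 263.736ms @ 6/7 + 263.736ms (6/7)
3. 527.473ms @ 12/7 + 527.473ms (12/7)
4. 1054.945ms @ 24/7 + 263.736ms (6/7)
5. 1318.681ms @ 30/7 + 263.736ms (6/7)
6. 1582.418ms @ 36/7 + 263.736ms (6/7)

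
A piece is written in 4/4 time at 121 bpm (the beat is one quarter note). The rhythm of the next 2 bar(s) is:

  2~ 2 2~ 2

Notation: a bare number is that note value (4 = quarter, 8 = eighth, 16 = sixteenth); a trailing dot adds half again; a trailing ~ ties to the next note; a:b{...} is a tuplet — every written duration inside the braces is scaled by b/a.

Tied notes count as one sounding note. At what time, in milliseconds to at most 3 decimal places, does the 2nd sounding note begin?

1. 0.0ms @ 0 + 1983.471ms (4)
2. 1983.471ms @ 4 + 1983.471ms (4)

note 2 onset = 4b = 1983.471ms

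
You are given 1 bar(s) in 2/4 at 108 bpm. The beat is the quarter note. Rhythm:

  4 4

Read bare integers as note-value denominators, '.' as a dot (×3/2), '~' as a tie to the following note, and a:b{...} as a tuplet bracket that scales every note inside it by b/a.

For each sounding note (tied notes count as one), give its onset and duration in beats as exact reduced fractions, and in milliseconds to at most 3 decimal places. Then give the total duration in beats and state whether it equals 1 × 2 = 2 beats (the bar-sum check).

1) 0.0ms=0b +555.556ms=1b
2) 555.556ms=1b +555.556ms=1b
Σ=2b of 2 (108bpm 2/4) — PASS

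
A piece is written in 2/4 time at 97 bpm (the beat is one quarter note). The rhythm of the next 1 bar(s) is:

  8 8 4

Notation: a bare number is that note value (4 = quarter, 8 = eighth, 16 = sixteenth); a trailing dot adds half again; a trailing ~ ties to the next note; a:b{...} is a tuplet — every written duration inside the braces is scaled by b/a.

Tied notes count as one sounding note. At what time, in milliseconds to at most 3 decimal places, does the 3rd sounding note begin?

note 3 onset = 1b = 618.557ms

1. 0.0ms @ 0 + 309.278ms (1/2)
2. 309.278ms @ 1/2 + 309.278ms (1/2)
3. 618.557ms @ 1 + 618.557ms (1)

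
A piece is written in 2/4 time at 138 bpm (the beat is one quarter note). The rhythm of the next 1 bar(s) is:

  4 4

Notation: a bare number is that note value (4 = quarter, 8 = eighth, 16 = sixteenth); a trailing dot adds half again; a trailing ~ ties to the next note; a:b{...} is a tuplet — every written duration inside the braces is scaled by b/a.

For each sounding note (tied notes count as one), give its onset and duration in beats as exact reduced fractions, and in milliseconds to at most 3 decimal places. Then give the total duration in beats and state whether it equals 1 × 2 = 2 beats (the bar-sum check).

1) 0.0ms=0b +434.783ms=1b
2) 434.783ms=1b +434.783ms=1b
Σ=2b of 2 (138bpm 2/4) — PASS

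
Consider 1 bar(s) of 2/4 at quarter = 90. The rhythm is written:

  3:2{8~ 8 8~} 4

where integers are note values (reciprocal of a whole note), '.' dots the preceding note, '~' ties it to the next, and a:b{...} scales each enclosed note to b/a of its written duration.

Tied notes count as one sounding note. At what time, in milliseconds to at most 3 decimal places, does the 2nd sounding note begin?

note 2 onset = 2/3b = 444.444ms

1. 0.0ms @ 0 + 444.444ms (2/3)
2. 444.444ms @ 2/3 + 888.889ms (4/3)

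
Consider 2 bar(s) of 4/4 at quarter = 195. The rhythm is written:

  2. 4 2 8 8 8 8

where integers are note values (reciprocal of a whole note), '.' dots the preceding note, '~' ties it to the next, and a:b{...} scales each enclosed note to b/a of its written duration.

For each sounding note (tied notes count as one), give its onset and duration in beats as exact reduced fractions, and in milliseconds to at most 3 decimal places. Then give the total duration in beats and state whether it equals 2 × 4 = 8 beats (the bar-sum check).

1) 0.0ms=0b +923.077ms=3b
2) 923.077ms=3b +307.692ms=1b
3) 1230.769ms=4b +615.385ms=2b
4) 1846.154ms=6b +153.846ms=1/2b
5) 2000.0ms=13/2b +153.846ms=1/2b
6) 2153.846ms=7b +153.846ms=1/2b
7) 2307.692ms=15/2b +153.846ms=1/2b
Σ=8b of 8 (195bpm 4/4) — PASS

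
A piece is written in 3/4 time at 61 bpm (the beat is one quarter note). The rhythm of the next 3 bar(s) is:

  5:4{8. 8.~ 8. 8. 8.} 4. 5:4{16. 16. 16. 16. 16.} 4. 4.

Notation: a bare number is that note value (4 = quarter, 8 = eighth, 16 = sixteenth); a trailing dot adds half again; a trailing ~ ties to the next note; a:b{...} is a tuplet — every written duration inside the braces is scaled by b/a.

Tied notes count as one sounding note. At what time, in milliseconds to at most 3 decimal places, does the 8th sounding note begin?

1. 0.0ms @ 0 + 590.164ms (3/5)
2. 590.164ms @ 3/5 + 1180.328ms (6/5)
3. 1770.492ms @ 9/5 + 590.164ms (3/5)
4. 2360.656ms @ 12/5 + 590.164ms (3/5)
5. 2950.82ms @ 3 + 1475.41ms (3/2)
6. 4426.23ms @ 9/2 + 295.082ms (3/10)
7. 4721.311ms @ 24/5 + 295.082ms (3/10)
8. 5016.393ms @ 51/10 + 295.082ms (3/10)
9. 5311.475ms @ 27/5 + 295.082ms (3/10)
10. 5606.557ms @ 57/10 + 295.082ms (3/10)
11. 5901.639ms @ 6 + 1475.41ms (3/2)
12. 7377.049ms @ 15/2 + 1475.41ms (3/2)

note 8 onset = 51/10b = 5016.393ms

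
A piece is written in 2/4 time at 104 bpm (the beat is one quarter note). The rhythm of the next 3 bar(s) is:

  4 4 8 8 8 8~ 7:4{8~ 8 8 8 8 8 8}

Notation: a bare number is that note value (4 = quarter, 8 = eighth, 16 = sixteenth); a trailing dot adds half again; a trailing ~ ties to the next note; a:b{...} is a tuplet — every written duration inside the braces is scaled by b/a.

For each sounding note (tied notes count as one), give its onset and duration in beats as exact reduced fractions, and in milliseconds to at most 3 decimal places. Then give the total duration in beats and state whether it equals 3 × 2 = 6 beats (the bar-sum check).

1) 0.0ms=0b +576.923ms=1b
2) 576.923ms=1b +576.923ms=1b
3) 1153.846ms=2b +288.462ms=1/2b
4) 1442.308ms=5/2b +288.462ms=1/2b
5) 1730.769ms=3b +288.462ms=1/2b
6) 2019.231ms=7/2b +618.132ms=15/14b
7) 2637.363ms=32/7b +164.835ms=2/7b
8) 2802.198ms=34/7b +164.835ms=2/7b
9) 2967.033ms=36/7b +164.835ms=2/7b
10) 3131.868ms=38/7b +164.835ms=2/7b
11) 3296.703ms=40/7b +164.835ms=2/7b
Σ=6b of 6 (104bpm 2/4) — PASS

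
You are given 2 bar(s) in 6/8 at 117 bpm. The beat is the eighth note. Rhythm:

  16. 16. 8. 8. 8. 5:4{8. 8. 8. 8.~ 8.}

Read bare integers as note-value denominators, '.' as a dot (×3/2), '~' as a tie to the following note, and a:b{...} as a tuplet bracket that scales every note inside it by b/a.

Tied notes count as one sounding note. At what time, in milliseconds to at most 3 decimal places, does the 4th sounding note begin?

note 4 onset = 3b = 1538.462ms

1. 0.0ms @ 0 + 384.615ms (3/4)
2. 384.615ms @ 3/4 + 384.615ms (3/4)
3. 769.231ms @ 3/2 + 769.231ms (3/2)
4. 1538.462ms @ 3 + 769.231ms (3/2)
5. 2307.692ms @ 9/2 + 769.231ms (3/2)
6. 3076.923ms @ 6 + 615.385ms (6/5)
7. 3692.308ms @ 36/5 + 615.385ms (6/5)
8. 4307.692ms @ 42/5 + 615.385ms (6/5)
9. 4923.077ms @ 48/5 + 1230.769ms (12/5)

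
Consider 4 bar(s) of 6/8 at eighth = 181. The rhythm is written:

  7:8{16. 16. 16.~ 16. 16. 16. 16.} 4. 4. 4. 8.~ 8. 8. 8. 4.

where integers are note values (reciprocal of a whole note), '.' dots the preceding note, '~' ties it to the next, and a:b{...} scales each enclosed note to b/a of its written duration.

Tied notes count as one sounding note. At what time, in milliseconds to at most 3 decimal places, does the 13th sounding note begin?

note 13 onset = 21b = 6961.326ms

1. 0.0ms @ 0 + 284.136ms (6/7)
2. 284.136ms @ 6/7 + 284.136ms (6/7)
3. 568.272ms @ 12/7 + 568.272ms (12/7)
4. 1136.543ms @ 24/7 + 284.136ms (6/7)
5. 1420.679ms @ 30/7 + 284.136ms (6/7)
6. 1704.815ms @ 36/7 + 284.136ms (6/7)
7. 1988.95ms @ 6 + 994.475ms (3)
8. 2983.425ms @ 9 + 994.475ms (3)
9. 3977.901ms @ 12 + 994.475ms (3)
10. 4972.376ms @ 15 + 994.475ms (3)
11. 5966.851ms @ 18 + 497.238ms (3/2)
12. 6464.088ms @ 39/2 + 497.238ms (3/2)
13. 6961.326ms @ 21 + 994.475ms (3)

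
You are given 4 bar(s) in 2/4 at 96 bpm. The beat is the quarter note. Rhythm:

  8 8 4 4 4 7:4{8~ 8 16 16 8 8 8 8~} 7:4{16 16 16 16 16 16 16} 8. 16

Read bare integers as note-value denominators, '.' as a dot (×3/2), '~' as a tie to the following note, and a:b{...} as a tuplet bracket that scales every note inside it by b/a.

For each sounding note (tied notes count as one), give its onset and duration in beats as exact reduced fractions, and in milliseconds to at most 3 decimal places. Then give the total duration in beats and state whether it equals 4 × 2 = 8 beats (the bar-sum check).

1) 0.0ms=0b +312.5ms=1/2b
2) 312.5ms=1/2b +312.5ms=1/2b
3) 625.0ms=1b +625.0ms=1b
4) 1250.0ms=2b +625.0ms=1b
5) 1875.0ms=3b +625.0ms=1b
6) 2500.0ms=4b +357.143ms=4/7b
7) 2857.143ms=32/7b +89.286ms=1/7b
8) 2946.429ms=33/7b +89.286ms=1/7b
9) 3035.714ms=34/7b +178.571ms=2/7b
10) 3214.286ms=36/7b +178.571ms=2/7b
11) 3392.857ms=38/7b +178.571ms=2/7b
12) 3571.429ms=40/7b +267.857ms=3/7b
13) 3839.286ms=43/7b +89.286ms=1/7b
14) 3928.571ms=44/7b +89.286ms=1/7b
15) 4017.857ms=45/7b +89.286ms=1/7b
16) 4107.143ms=46/7b +89.286ms=1/7b
17) 4196.429ms=47/7b +89.286ms=1/7b
18) 4285.714ms=48/7b +89.286ms=1/7b
19) 4375.0ms=7b +468.75ms=3/4b
20) 4843.75ms=31/4b +156.25ms=1/4b
Σ=8b of 8 (96bpm 2/4) — PASS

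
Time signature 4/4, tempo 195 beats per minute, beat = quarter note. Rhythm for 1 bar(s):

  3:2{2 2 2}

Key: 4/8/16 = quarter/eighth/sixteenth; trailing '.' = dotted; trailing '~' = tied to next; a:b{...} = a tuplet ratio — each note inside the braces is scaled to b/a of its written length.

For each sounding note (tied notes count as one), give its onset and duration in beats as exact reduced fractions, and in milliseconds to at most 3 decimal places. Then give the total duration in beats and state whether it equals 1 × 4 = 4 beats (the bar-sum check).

1) 0.0ms=0b +410.256ms=4/3b
2) 410.256ms=4/3b +410.256ms=4/3b
3) 820.513ms=8/3b +410.256ms=4/3b
Σ=4b of 4 (195bpm 4/4) — PASS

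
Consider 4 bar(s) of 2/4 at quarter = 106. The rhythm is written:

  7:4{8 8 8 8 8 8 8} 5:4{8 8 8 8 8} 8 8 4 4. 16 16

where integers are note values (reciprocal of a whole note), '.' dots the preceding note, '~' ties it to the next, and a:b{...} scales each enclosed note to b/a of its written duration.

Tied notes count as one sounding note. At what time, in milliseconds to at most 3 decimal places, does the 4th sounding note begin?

note 4 onset = 6/7b = 485.175ms

1. 0.0ms @ 0 + 161.725ms (2/7)
2. 161.725ms @ 2/7 + 161.725ms (2/7)
3. 323.45ms @ 4/7 + 161.725ms (2/7)
4. 485.175ms @ 6/7 + 161.725ms (2/7)
5. 646.9ms @ 8/7 + 161.725ms (2/7)
6. 808.625ms @ 10/7 + 161.725ms (2/7)
7. 970.35ms @ 12/7 + 161.725ms (2/7)
8. 1132.075ms @ 2 + 226.415ms (2/5)
9. 1358.491ms @ 12/5 + 226.415ms (2/5)
10. 1584.906ms @ 14/5 + 226.415ms (2/5)
11. 1811.321ms @ 16/5 + 226.415ms (2/5)
12. 2037.736ms @ 18/5 + 226.415ms (2/5)
13. 2264.151ms @ 4 + 283.019ms (1/2)
14. 2547.17ms @ 9/2 + 283.019ms (1/2)
15. 2830.189ms @ 5 + 566.038ms (1)
16. 3396.226ms @ 6 + 849.057ms (3/2)
17. 4245.283ms @ 15/2 + 141.509ms (1/4)
18. 4386.792ms @ 31/4 + 141.509ms (1/4)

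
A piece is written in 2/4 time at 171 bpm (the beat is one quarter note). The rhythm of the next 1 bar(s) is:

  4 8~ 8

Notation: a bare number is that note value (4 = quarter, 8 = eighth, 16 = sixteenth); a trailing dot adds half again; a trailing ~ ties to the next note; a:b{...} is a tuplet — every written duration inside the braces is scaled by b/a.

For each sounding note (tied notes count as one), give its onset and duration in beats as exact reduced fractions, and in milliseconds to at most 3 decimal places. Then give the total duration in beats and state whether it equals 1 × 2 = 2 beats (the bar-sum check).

1) 0.0ms=0b +350.877ms=1b
2) 350.877ms=1b +350.877ms=1b
Σ=2b of 2 (171bpm 2/4) — PASS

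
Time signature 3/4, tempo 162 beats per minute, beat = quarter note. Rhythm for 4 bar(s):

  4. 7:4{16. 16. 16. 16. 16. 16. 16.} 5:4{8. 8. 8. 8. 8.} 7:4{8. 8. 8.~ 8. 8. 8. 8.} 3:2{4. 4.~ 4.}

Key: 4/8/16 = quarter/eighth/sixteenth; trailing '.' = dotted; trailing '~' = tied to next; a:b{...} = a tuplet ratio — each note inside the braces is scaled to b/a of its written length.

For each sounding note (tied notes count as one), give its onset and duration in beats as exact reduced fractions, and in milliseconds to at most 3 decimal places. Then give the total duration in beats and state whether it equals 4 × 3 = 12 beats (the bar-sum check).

1) 0.0ms=0b +555.556ms=3/2b
2) 555.556ms=3/2b +79.365ms=3/14b
3) 634.921ms=12/7b +79.365ms=3/14b
4) 714.286ms=27/14b +79.365ms=3/14b
5) 793.651ms=15/7b +79.365ms=3/14b
6) 873.016ms=33/14b +79.365ms=3/14b
7) 952.381ms=18/7b +79.365ms=3/14b
8) 1031.746ms=39/14b +79.365ms=3/14b
9) 1111.111ms=3b +222.222ms=3/5b
10) 1333.333ms=18/5b +222.222ms=3/5b
11) 1555.556ms=21/5b +222.222ms=3/5b
12) 1777.778ms=24/5b +222.222ms=3/5b
13) 2000.0ms=27/5b +222.222ms=3/5b
14) 2222.222ms=6b +158.73ms=3/7b
15) 2380.952ms=45/7b +158.73ms=3/7b
16) 2539.683ms=48/7b +317.46ms=6/7b
17) 2857.143ms=54/7b +158.73ms=3/7b
18) 3015.873ms=57/7b +158.73ms=3/7b
19) 3174.603ms=60/7b +158.73ms=3/7b
20) 3333.333ms=9b +370.37ms=1b
21) 3703.704ms=10b +740.741ms=2b
Σ=12b of 12 (162bpm 3/4) — PASS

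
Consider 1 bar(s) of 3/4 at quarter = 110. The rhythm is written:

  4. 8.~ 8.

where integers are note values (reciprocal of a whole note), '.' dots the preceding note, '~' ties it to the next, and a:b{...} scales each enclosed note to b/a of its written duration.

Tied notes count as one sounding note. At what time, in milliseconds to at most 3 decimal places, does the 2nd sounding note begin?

note 2 onset = 3/2b = 818.182ms

1. 0.0ms @ 0 + 818.182ms (3/2)
2. 818.182ms @ 3/2 + 818.182ms (3/2)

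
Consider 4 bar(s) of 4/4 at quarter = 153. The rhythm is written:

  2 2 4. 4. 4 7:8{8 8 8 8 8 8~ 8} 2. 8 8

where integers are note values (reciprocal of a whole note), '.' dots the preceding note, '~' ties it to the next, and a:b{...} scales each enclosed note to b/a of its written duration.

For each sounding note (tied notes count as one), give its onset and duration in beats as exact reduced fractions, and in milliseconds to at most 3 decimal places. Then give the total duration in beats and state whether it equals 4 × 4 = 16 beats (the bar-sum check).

1) 0.0ms=0b +784.314ms=2b
2) 784.314ms=2b +784.314ms=2b
3) 1568.627ms=4b +588.235ms=3/2b
4) 2156.863ms=11/2b +588.235ms=3/2b
5) 2745.098ms=7b +392.157ms=1b
6) 3137.255ms=8b +224.09ms=4/7b
7) 3361.345ms=60/7b +224.09ms=4/7b
8) 3585.434ms=64/7b +224.09ms=4/7b
9) 3809.524ms=68/7b +224.09ms=4/7b
10) 4033.613ms=72/7b +224.09ms=4/7b
11) 4257.703ms=76/7b +448.179ms=8/7b
12) 4705.882ms=12b +1176.471ms=3b
13) 5882.353ms=15b +196.078ms=1/2b
14) 6078.431ms=31/2b +196.078ms=1/2b
Σ=16b of 16 (153bpm 4/4) — PASS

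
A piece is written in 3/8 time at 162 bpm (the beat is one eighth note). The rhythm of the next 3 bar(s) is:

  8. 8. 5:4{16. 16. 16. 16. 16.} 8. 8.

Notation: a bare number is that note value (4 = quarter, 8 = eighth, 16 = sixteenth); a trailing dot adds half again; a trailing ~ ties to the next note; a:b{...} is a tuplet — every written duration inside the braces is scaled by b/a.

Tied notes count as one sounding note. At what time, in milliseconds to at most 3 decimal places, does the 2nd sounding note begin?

note 2 onset = 3/2b = 555.556ms

1. 0.0ms @ 0 + 555.556ms (3/2)
2. 555.556ms @ 3/2 + 555.556ms (3/2)
3. 1111.111ms @ 3 + 222.222ms (3/5)
4. 1333.333ms @ 18/5 + 222.222ms (3/5)
5. 1555.556ms @ 21/5 + 222.222ms (3/5)
6. 1777.778ms @ 24/5 + 222.222ms (3/5)
7. 2000.0ms @ 27/5 + 222.222ms (3/5)
8. 2222.222ms @ 6 + 555.556ms (3/2)
9. 2777.778ms @ 15/2 + 555.556ms (3/2)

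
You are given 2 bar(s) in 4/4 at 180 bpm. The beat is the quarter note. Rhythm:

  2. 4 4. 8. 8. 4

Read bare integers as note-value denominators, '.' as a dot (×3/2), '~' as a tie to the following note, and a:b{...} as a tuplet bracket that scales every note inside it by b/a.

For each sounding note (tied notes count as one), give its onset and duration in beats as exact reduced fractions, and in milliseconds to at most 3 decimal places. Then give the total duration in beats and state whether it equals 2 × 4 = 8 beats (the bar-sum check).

1) 0.0ms=0b +1000.0ms=3b
2) 1000.0ms=3b +333.333ms=1b
3) 1333.333ms=4b +500.0ms=3/2b
4) 1833.333ms=11/2b +250.0ms=3/4b
5) 2083.333ms=25/4b +250.0ms=3/4b
6) 2333.333ms=7b +333.333ms=1b
Σ=8b of 8 (180bpm 4/4) — PASS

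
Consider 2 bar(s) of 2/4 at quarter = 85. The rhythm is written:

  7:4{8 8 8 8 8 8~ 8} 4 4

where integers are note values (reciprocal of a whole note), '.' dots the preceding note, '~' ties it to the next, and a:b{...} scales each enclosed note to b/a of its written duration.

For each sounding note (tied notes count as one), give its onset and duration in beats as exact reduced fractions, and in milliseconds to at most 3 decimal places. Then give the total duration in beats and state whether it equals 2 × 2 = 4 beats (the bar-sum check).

1) 0.0ms=0b +201.681ms=2/7b
2) 201.681ms=2/7b +201.681ms=2/7b
3) 403.361ms=4/7b +201.681ms=2/7b
4) 605.042ms=6/7b +201.681ms=2/7b
5) 806.723ms=8/7b +201.681ms=2/7b
6) 1008.403ms=10/7b +403.361ms=4/7b
7) 1411.765ms=2b +705.882ms=1b
8) 2117.647ms=3b +705.882ms=1b
Σ=4b of 4 (85bpm 2/4) — PASS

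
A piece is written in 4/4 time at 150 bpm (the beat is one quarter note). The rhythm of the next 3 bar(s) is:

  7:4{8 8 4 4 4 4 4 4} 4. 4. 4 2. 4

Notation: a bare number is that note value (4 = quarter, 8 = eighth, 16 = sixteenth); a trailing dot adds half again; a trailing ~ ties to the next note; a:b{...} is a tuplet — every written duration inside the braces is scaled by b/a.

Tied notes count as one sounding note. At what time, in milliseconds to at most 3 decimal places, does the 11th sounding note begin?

note 11 onset = 7b = 2800.0ms

1. 0.0ms @ 0 + 114.286ms (2/7)
2. 114.286ms @ 2/7 + 114.286ms (2/7)
3. 228.571ms @ 4/7 + 228.571ms (4/7)
4. 457.143ms @ 8/7 + 228.571ms (4/7)
5. 685.714ms @ 12/7 + 228.571ms (4/7)
6. 914.286ms @ 16/7 + 228.571ms (4/7)
7. 1142.857ms @ 20/7 + 228.571ms (4/7)
8. 1371.429ms @ 24/7 + 228.571ms (4/7)
9. 1600.0ms @ 4 + 600.0ms (3/2)
10. 2200.0ms @ 11/2 + 600.0ms (3/2)
11. 2800.0ms @ 7 + 400.0ms (1)
12. 3200.0ms @ 8 + 1200.0ms (3)
13. 4400.0ms @ 11 + 400.0ms (1)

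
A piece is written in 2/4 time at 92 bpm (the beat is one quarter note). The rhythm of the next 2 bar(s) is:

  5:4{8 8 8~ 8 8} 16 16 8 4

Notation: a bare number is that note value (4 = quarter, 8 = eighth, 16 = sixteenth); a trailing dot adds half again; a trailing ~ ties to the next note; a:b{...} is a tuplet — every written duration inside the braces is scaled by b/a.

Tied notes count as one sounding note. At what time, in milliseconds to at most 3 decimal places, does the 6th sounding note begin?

1. 0.0ms @ 0 + 260.87ms (2/5)
2. 260.87ms @ 2/5 + 260.87ms (2/5)
3. 521.739ms @ 4/5 + 521.739ms (4/5)
4. 1043.478ms @ 8/5 + 260.87ms (2/5)
5. 1304.348ms @ 2 + 163.043ms (1/4)
6. 1467.391ms @ 9/4 + 163.043ms (1/4)
7. 1630.435ms @ 5/2 + 326.087ms (1/2)
8. 1956.522ms @ 3 + 652.174ms (1)

note 6 onset = 9/4b = 1467.391ms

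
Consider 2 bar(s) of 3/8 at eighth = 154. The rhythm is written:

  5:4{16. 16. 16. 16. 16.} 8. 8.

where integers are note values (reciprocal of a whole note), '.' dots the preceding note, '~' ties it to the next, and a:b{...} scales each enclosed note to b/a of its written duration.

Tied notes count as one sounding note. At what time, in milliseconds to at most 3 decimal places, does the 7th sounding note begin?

1. 0.0ms @ 0 + 233.766ms (3/5)
2. 233.766ms @ 3/5 + 233.766ms (3/5)
3. 467.532ms @ 6/5 + 233.766ms (3/5)
4. 701.299ms @ 9/5 + 233.766ms (3/5)
5. 935.065ms @ 12/5 + 233.766ms (3/5)
6. 1168.831ms @ 3 + 584.416ms (3/2)
7. 1753.247ms @ 9/2 + 584.416ms (3/2)

note 7 onset = 9/2b = 1753.247ms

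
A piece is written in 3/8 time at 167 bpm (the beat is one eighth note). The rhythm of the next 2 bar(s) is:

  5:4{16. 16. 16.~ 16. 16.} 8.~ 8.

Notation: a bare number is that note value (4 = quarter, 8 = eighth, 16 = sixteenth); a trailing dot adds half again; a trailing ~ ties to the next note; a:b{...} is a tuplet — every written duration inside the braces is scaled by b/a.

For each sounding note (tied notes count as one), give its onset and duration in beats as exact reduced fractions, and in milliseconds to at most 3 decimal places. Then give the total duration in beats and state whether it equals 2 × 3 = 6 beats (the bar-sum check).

1) 0.0ms=0b +215.569ms=3/5b
2) 215.569ms=3/5b +215.569ms=3/5b
3) 431.138ms=6/5b +431.138ms=6/5b
4) 862.275ms=12/5b +215.569ms=3/5b
5) 1077.844ms=3b +1077.844ms=3b
Σ=6b of 6 (167bpm 3/8) — PASS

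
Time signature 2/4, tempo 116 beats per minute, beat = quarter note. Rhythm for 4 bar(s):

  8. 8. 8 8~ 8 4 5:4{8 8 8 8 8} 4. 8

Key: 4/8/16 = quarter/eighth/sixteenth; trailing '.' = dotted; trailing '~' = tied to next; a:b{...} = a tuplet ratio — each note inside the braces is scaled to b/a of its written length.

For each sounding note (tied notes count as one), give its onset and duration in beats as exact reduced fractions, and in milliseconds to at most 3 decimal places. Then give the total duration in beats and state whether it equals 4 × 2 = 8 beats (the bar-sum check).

1) 0.0ms=0b +387.931ms=3/4b
2) 387.931ms=3/4b +387.931ms=3/4b
3) 775.862ms=3/2b +258.621ms=1/2b
4) 1034.483ms=2b +517.241ms=1b
5) 1551.724ms=3b +517.241ms=1b
6) 2068.966ms=4b +206.897ms=2/5b
7) 2275.862ms=22/5b +206.897ms=2/5b
8) 2482.759ms=24/5b +206.897ms=2/5b
9) 2689.655ms=26/5b +206.897ms=2/5b
10) 2896.552ms=28/5b +206.897ms=2/5b
11) 3103.448ms=6b +775.862ms=3/2b
12) 3879.31ms=15/2b +258.621ms=1/2b
Σ=8b of 8 (116bpm 2/4) — PASS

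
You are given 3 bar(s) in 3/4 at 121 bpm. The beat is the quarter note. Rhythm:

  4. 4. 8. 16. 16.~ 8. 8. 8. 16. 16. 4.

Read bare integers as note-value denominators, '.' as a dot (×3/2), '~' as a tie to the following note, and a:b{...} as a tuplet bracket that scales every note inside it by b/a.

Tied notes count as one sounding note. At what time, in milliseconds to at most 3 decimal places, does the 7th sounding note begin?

note 7 onset = 6b = 2975.207ms

1. 0.0ms @ 0 + 743.802ms (3/2)
2. 743.802ms @ 3/2 + 743.802ms (3/2)
3. 1487.603ms @ 3 + 371.901ms (3/4)
4. 1859.504ms @ 15/4 + 185.95ms (3/8)
5. 2045.455ms @ 33/8 + 557.851ms (9/8)
6. 2603.306ms @ 21/4 + 371.901ms (3/4)
7. 2975.207ms @ 6 + 371.901ms (3/4)
8. 3347.107ms @ 27/4 + 185.95ms (3/8)
9. 3533.058ms @ 57/8 + 185.95ms (3/8)
10. 3719.008ms @ 15/2 + 743.802ms (3/2)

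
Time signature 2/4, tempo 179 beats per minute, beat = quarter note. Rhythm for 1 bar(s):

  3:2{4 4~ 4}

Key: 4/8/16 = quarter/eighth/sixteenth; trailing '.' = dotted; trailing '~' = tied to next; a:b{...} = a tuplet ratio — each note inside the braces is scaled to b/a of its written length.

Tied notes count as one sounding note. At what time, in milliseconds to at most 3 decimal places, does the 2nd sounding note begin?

1. 0.0ms @ 0 + 223.464ms (2/3)
2. 223.464ms @ 2/3 + 446.927ms (4/3)

note 2 onset = 2/3b = 223.464ms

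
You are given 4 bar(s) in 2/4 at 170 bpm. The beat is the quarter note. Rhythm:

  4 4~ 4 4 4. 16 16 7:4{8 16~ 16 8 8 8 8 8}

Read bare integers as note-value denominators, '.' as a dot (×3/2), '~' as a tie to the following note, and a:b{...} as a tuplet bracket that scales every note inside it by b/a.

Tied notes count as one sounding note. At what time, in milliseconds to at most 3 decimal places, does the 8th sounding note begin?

1. 0.0ms @ 0 + 352.941ms (1)
2. 352.941ms @ 1 + 705.882ms (2)
3. 1058.824ms @ 3 + 352.941ms (1)
4. 1411.765ms @ 4 + 529.412ms (3/2)
5. 1941.176ms @ 11/2 + 88.235ms (1/4)
6. 2029.412ms @ 23/4 + 88.235ms (1/4)
7. 2117.647ms @ 6 + 100.84ms (2/7)
8. 2218.487ms @ 44/7 + 100.84ms (2/7)
9. 2319.328ms @ 46/7 + 100.84ms (2/7)
10. 2420.168ms @ 48/7 + 100.84ms (2/7)
11. 2521.008ms @ 50/7 + 100.84ms (2/7)
12. 2621.849ms @ 52/7 + 100.84ms (2/7)
13. 2722.689ms @ 54/7 + 100.84ms (2/7)

note 8 onset = 44/7b = 2218.487ms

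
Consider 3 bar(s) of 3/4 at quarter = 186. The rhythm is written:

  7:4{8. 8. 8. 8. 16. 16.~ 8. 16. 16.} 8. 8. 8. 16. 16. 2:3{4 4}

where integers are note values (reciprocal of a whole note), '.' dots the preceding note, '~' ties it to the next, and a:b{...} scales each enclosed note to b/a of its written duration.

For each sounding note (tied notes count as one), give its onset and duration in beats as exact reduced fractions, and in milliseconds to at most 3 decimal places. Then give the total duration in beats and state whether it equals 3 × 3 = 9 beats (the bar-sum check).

1) 0.0ms=0b +138.249ms=3/7b
2) 138.249ms=3/7b +138.249ms=3/7b
3) 276.498ms=6/7b +138.249ms=3/7b
4) 414.747ms=9/7b +138.249ms=3/7b
5) 552.995ms=12/7b +69.124ms=3/14b
6) 622.12ms=27/14b +207.373ms=9/14b
7) 829.493ms=18/7b +69.124ms=3/14b
8) 898.618ms=39/14b +69.124ms=3/14b
9) 967.742ms=3b +241.935ms=3/4b
10) 1209.677ms=15/4b +241.935ms=3/4b
11) 1451.613ms=9/2b +241.935ms=3/4b
12) 1693.548ms=21/4b +120.968ms=3/8b
13) 1814.516ms=45/8b +120.968ms=3/8b
14) 1935.484ms=6b +483.871ms=3/2b
15) 2419.355ms=15/2b +483.871ms=3/2b
Σ=9b of 9 (186bpm 3/4) — PASS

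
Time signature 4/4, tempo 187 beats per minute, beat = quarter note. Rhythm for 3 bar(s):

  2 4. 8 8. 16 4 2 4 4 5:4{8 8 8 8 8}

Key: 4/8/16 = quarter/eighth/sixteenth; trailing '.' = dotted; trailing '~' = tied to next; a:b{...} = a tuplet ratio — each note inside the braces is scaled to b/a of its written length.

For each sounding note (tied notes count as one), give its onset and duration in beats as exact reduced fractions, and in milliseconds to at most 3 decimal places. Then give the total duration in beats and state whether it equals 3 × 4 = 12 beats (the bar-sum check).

1) 0.0ms=0b +641.711ms=2b
2) 641.711ms=2b +481.283ms=3/2b
3) 1122.995ms=7/2b +160.428ms=1/2b
4) 1283.422ms=4b +240.642ms=3/4b
5) 1524.064ms=19/4b +80.214ms=1/4b
6) 1604.278ms=5b +320.856ms=1b
7) 1925.134ms=6b +641.711ms=2b
8) 2566.845ms=8b +320.856ms=1b
9) 2887.701ms=9b +320.856ms=1b
10) 3208.556ms=10b +128.342ms=2/5b
11) 3336.898ms=52/5b +128.342ms=2/5b
12) 3465.241ms=54/5b +128.342ms=2/5b
13) 3593.583ms=56/5b +128.342ms=2/5b
14) 3721.925ms=58/5b +128.342ms=2/5b
Σ=12b of 12 (187bpm 4/4) — PASS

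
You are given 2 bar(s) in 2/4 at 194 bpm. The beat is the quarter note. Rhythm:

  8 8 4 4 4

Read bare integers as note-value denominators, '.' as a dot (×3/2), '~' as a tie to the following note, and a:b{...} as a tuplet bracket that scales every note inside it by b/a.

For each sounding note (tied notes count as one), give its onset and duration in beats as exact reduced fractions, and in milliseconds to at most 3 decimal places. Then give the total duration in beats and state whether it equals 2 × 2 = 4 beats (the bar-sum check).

1) 0.0ms=0b +154.639ms=1/2b
2) 154.639ms=1/2b +154.639ms=1/2b
3) 309.278ms=1b +309.278ms=1b
4) 618.557ms=2b +309.278ms=1b
5) 927.835ms=3b +309.278ms=1b
Σ=4b of 4 (194bpm 2/4) — PASS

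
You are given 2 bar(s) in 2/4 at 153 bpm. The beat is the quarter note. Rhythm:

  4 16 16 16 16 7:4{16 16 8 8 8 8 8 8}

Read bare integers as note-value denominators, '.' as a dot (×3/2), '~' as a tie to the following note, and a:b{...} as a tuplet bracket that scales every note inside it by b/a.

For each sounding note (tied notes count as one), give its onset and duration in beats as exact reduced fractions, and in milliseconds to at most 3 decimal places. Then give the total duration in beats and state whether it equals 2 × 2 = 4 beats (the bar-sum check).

1) 0.0ms=0b +392.157ms=1b
2) 392.157ms=1b +98.039ms=1/4b
3) 490.196ms=5/4b +98.039ms=1/4b
4) 588.235ms=3/2b +98.039ms=1/4b
5) 686.275ms=7/4b +98.039ms=1/4b
6) 784.314ms=2b +56.022ms=1/7b
7) 840.336ms=15/7b +56.022ms=1/7b
8) 896.359ms=16/7b +112.045ms=2/7b
9) 1008.403ms=18/7b +112.045ms=2/7b
10) 1120.448ms=20/7b +112.045ms=2/7b
11) 1232.493ms=22/7b +112.045ms=2/7b
12) 1344.538ms=24/7b +112.045ms=2/7b
13) 1456.583ms=26/7b +112.045ms=2/7b
Σ=4b of 4 (153bpm 2/4) — PASS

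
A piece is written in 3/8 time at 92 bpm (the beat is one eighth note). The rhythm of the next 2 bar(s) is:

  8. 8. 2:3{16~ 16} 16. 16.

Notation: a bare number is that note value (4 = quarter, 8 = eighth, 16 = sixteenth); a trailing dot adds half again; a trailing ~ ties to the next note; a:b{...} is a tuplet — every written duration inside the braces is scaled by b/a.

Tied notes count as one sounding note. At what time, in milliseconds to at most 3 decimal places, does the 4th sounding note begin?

1. 0.0ms @ 0 + 978.261ms (3/2)
2. 978.261ms @ 3/2 + 978.261ms (3/2)
3. 1956.522ms @ 3 + 978.261ms (3/2)
4. 2934.783ms @ 9/2 + 489.13ms (3/4)
5. 3423.913ms @ 21/4 + 489.13ms (3/4)

note 4 onset = 9/2b = 2934.783ms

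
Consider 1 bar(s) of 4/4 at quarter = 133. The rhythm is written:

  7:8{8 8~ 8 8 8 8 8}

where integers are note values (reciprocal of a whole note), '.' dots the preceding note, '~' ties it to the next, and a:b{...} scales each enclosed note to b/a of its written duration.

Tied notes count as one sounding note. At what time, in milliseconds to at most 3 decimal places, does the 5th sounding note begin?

note 5 onset = 20/7b = 1288.937ms

1. 0.0ms @ 0 + 257.787ms (4/7)
2. 257.787ms @ 4/7 + 515.575ms (8/7)
3. 773.362ms @ 12/7 + 257.787ms (4/7)
4. 1031.149ms @ 16/7 + 257.787ms (4/7)
5. 1288.937ms @ 20/7 + 257.787ms (4/7)
6. 1546.724ms @ 24/7 + 257.787ms (4/7)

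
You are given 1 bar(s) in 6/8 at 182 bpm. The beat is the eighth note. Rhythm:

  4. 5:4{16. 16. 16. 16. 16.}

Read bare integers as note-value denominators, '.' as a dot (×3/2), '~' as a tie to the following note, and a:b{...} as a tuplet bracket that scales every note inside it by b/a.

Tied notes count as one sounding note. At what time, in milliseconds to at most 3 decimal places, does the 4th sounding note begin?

note 4 onset = 21/5b = 1384.615ms

1. 0.0ms @ 0 + 989.011ms (3)
2. 989.011ms @ 3 + 197.802ms (3/5)
3. 1186.813ms @ 18/5 + 197.802ms (3/5)
4. 1384.615ms @ 21/5 + 197.802ms (3/5)
5. 1582.418ms @ 24/5 + 197.802ms (3/5)
6. 1780.22ms @ 27/5 + 197.802ms (3/5)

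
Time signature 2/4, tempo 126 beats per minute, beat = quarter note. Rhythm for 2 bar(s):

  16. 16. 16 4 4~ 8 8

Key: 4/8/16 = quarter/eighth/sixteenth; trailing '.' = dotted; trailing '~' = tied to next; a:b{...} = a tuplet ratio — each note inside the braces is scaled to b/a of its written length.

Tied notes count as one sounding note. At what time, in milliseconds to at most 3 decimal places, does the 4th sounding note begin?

1. 0.0ms @ 0 + 178.571ms (3/8)
2. 178.571ms @ 3/8 + 178.571ms (3/8)
3. 357.143ms @ 3/4 + 119.048ms (1/4)
4. 476.19ms @ 1 + 476.19ms (1)
5. 952.381ms @ 2 + 714.286ms (3/2)
6. 1666.667ms @ 7/2 + 238.095ms (1/2)

note 4 onset = 1b = 476.19ms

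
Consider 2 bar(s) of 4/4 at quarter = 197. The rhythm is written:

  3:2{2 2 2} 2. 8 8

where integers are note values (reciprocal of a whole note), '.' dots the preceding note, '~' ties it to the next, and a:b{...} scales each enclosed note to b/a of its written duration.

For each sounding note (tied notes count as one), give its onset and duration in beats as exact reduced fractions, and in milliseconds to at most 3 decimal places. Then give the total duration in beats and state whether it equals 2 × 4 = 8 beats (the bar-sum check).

1) 0.0ms=0b +406.091ms=4/3b
2) 406.091ms=4/3b +406.091ms=4/3b
3) 812.183ms=8/3b +406.091ms=4/3b
4) 1218.274ms=4b +913.706ms=3b
5) 2131.98ms=7b +152.284ms=1/2b
6) 2284.264ms=15/2b +152.284ms=1/2b
Σ=8b of 8 (197bpm 4/4) — PASS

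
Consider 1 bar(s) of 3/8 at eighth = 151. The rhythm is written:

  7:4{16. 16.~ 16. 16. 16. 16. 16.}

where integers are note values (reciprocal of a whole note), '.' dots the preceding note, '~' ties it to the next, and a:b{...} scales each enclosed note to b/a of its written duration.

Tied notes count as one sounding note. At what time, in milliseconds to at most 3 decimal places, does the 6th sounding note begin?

1. 0.0ms @ 0 + 170.293ms (3/7)
2. 170.293ms @ 3/7 + 340.587ms (6/7)
3. 510.88ms @ 9/7 + 170.293ms (3/7)
4. 681.173ms @ 12/7 + 170.293ms (3/7)
5. 851.466ms @ 15/7 + 170.293ms (3/7)
6. 1021.76ms @ 18/7 + 170.293ms (3/7)

note 6 onset = 18/7b = 1021.76ms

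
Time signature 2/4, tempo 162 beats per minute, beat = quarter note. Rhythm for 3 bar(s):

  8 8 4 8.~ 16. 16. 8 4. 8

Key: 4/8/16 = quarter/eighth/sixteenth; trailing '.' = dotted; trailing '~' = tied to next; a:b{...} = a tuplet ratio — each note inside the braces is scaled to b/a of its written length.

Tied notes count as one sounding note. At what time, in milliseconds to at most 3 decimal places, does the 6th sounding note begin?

note 6 onset = 7/2b = 1296.296ms

1. 0.0ms @ 0 + 185.185ms (1/2)
2. 185.185ms @ 1/2 + 185.185ms (1/2)
3. 370.37ms @ 1 + 370.37ms (1)
4. 740.741ms @ 2 + 416.667ms (9/8)
5. 1157.407ms @ 25/8 + 138.889ms (3/8)
6. 1296.296ms @ 7/2 + 185.185ms (1/2)
7. 1481.481ms @ 4 + 555.556ms (3/2)
8. 2037.037ms @ 11/2 + 185.185ms (1/2)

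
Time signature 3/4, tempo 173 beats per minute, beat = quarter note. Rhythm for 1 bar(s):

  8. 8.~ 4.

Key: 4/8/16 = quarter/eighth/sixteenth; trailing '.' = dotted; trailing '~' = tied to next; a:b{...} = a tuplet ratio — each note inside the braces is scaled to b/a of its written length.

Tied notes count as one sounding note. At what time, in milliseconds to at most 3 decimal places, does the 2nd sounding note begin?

1. 0.0ms @ 0 + 260.116ms (3/4)
2. 260.116ms @ 3/4 + 780.347ms (9/4)

note 2 onset = 3/4b = 260.116ms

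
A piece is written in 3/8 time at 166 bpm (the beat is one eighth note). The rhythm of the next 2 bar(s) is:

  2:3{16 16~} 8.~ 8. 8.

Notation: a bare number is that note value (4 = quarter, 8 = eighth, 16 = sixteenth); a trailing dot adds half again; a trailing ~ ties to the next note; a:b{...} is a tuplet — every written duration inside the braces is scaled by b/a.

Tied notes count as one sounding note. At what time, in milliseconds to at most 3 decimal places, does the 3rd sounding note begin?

1. 0.0ms @ 0 + 271.084ms (3/4)
2. 271.084ms @ 3/4 + 1355.422ms (15/4)
3. 1626.506ms @ 9/2 + 542.169ms (3/2)

note 3 onset = 9/2b = 1626.506ms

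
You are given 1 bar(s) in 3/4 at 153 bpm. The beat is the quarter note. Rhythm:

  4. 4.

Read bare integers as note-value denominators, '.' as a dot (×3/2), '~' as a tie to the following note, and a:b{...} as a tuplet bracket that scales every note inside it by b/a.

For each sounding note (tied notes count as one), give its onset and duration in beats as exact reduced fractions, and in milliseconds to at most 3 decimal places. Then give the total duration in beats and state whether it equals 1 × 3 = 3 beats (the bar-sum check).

1) 0.0ms=0b +588.235ms=3/2b
2) 588.235ms=3/2b +588.235ms=3/2b
Σ=3b of 3 (153bpm 3/4) — PASS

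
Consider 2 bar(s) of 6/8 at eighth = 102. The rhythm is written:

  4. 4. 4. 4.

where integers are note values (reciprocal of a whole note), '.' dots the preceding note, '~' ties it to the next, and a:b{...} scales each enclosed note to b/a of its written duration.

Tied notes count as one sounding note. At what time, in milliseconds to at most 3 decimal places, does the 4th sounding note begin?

note 4 onset = 9b = 5294.118ms

1. 0.0ms @ 0 + 1764.706ms (3)
2. 1764.706ms @ 3 + 1764.706ms (3)
3. 3529.412ms @ 6 + 1764.706ms (3)
4. 5294.118ms @ 9 + 1764.706ms (3)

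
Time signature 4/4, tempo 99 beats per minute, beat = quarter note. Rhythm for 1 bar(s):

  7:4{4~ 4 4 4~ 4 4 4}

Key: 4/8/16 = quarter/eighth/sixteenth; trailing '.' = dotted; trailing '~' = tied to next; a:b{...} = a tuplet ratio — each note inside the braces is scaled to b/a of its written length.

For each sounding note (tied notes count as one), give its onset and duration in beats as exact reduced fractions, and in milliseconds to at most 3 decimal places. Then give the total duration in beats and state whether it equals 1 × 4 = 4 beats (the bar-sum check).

1) 0.0ms=0b +692.641ms=8/7b
2) 692.641ms=8/7b +346.32ms=4/7b
3) 1038.961ms=12/7b +692.641ms=8/7b
4) 1731.602ms=20/7b +346.32ms=4/7b
5) 2077.922ms=24/7b +346.32ms=4/7b
Σ=4b of 4 (99bpm 4/4) — PASS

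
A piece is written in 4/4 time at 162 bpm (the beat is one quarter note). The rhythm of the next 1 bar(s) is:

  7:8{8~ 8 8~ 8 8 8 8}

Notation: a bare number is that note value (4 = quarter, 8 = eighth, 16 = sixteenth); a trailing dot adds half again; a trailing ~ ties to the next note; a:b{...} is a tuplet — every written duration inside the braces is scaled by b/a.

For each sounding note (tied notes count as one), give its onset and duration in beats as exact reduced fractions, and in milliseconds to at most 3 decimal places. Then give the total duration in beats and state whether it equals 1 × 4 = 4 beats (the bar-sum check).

1) 0.0ms=0b +423.28ms=8/7b
2) 423.28ms=8/7b +423.28ms=8/7b
3) 846.561ms=16/7b +211.64ms=4/7b
4) 1058.201ms=20/7b +211.64ms=4/7b
5) 1269.841ms=24/7b +211.64ms=4/7b
Σ=4b of 4 (162bpm 4/4) — PASS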